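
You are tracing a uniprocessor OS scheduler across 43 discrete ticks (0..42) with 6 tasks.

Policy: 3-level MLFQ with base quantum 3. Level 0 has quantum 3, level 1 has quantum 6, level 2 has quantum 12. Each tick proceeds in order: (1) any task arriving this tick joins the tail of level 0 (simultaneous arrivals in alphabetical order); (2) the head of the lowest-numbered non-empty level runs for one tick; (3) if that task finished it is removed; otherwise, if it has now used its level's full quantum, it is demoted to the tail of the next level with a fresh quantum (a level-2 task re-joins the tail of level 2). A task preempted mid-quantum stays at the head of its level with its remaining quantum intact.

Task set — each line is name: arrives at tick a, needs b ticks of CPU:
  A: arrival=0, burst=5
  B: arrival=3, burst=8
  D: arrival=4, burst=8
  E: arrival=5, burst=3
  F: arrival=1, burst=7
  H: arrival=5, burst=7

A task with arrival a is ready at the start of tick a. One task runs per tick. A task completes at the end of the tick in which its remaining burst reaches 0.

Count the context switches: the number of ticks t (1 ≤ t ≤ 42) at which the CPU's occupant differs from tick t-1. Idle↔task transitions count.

context switches = 11

t=0: L0/L1/L2 = A/-/- → run A
t=1: L0/L1/L2 = AF/-/- → run A
t=2: L0/L1/L2 = AF/-/- → run A
t=3: L0/L1/L2 = FB/A/- → run F
t=4: L0/L1/L2 = FBD/A/- → run F
t=5: L0/L1/L2 = FBDEH/A/- → run F
t=6: L0/L1/L2 = BDEH/AF/- → run B
t=7: L0/L1/L2 = BDEH/AF/- → run B
t=8: L0/L1/L2 = BDEH/AF/- → run B
t=9: L0/L1/L2 = DEH/AFB/- → run D
t=10: L0/L1/L2 = DEH/AFB/- → run D
t=11: L0/L1/L2 = DEH/AFB/- → run D
t=12: L0/L1/L2 = EH/AFBD/- → run E
t=13: L0/L1/L2 = EH/AFBD/- → run E
t=14: L0/L1/L2 = EH/AFBD/- → run E
t=15: L0/L1/L2 = H/AFBD/- → run H
t=16: L0/L1/L2 = H/AFBD/- → run H
t=17: L0/L1/L2 = H/AFBD/- → run H
t=18: L0/L1/L2 = -/AFBDH/- → run A
t=19: L0/L1/L2 = -/AFBDH/- → run A
t=20: L0/L1/L2 = -/FBDH/- → run F
t=21: L0/L1/L2 = -/FBDH/- → run F
t=22: L0/L1/L2 = -/FBDH/- → run F
t=23: L0/L1/L2 = -/FBDH/- → run F
t=24: L0/L1/L2 = -/BDH/- → run B
t=25: L0/L1/L2 = -/BDH/- → run B
t=26: L0/L1/L2 = -/BDH/- → run B
t=27: L0/L1/L2 = -/BDH/- → run B
t=28: L0/L1/L2 = -/BDH/- → run B
t=29: L0/L1/L2 = -/DH/- → run D
t=30: L0/L1/L2 = -/DH/- → run D
t=31: L0/L1/L2 = -/DH/- → run D
t=32: L0/L1/L2 = -/DH/- → run D
t=33: L0/L1/L2 = -/DH/- → run D
t=34: L0/L1/L2 = -/H/- → run H
t=35: L0/L1/L2 = -/H/- → run H
t=36: L0/L1/L2 = -/H/- → run H
t=37: L0/L1/L2 = -/H/- → run H
t=38: (idle)
t=39: (idle)
t=40: (idle)
t=41: (idle)
t=42: (idle)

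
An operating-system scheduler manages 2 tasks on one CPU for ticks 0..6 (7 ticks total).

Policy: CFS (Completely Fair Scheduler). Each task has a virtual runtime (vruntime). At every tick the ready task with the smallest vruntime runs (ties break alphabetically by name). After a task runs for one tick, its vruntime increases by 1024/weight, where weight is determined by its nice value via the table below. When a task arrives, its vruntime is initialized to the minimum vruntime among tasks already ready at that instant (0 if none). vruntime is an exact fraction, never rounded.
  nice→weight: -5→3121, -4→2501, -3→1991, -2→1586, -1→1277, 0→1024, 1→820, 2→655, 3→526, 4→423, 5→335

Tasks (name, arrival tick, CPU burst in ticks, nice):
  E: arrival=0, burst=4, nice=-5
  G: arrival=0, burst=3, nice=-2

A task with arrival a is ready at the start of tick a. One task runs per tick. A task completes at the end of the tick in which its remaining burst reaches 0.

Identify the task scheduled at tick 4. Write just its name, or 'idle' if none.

t=0: vr[E=0 G=0] → run E
t=1: vr[E=1024/3121 G=0] → run G
t=2: vr[E=1024/3121 G=512/793] → run E
t=3: vr[E=2048/3121 G=512/793] → run G
t=4: vr[E=2048/3121 G=1024/793] → run E
t=5: vr[E=3072/3121 G=1024/793] → run E
t=6: vr[G=1024/793] → run G

running at tick 4 = E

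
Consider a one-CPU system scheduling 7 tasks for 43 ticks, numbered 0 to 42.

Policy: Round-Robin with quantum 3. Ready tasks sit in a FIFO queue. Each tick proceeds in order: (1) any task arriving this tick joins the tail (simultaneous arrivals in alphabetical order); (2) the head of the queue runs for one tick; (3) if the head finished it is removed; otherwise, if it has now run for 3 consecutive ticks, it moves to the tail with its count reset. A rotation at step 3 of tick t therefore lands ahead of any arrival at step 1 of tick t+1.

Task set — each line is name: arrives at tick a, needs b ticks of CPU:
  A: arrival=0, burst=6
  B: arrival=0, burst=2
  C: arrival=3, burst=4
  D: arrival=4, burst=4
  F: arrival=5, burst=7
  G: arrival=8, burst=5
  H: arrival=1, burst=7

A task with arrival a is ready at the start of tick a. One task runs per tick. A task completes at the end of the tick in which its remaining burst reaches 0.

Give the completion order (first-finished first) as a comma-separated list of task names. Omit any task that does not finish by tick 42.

completion order = B, A, C, D, H, G, F

t=0: queue=[A,B] q_used=0 → run A
t=1: queue=[A,B,H] q_used=1 → run A
t=2: queue=[A,B,H] q_used=2 → run A
t=3: queue=[B,H,A,C] q_used=0 → run B
t=4: queue=[B,H,A,C,D] q_used=1 → run B
t=5: queue=[H,A,C,D,F] q_used=0 → run H
t=6: queue=[H,A,C,D,F] q_used=1 → run H
t=7: queue=[H,A,C,D,F] q_used=2 → run H
t=8: queue=[A,C,D,F,H,G] q_used=0 → run A
t=9: queue=[A,C,D,F,H,G] q_used=1 → run A
t=10: queue=[A,C,D,F,H,G] q_used=2 → run A
t=11: queue=[C,D,F,H,G] q_used=0 → run C
t=12: queue=[C,D,F,H,G] q_used=1 → run C
t=13: queue=[C,D,F,H,G] q_used=2 → run C
t=14: queue=[D,F,H,G,C] q_used=0 → run D
t=15: queue=[D,F,H,G,C] q_used=1 → run D
t=16: queue=[D,F,H,G,C] q_used=2 → run D
t=17: queue=[F,H,G,C,D] q_used=0 → run F
t=18: queue=[F,H,G,C,D] q_used=1 → run F
t=19: queue=[F,H,G,C,D] q_used=2 → run F
t=20: queue=[H,G,C,D,F] q_used=0 → run H
t=21: queue=[H,G,C,D,F] q_used=1 → run H
t=22: queue=[H,G,C,D,F] q_used=2 → run H
t=23: queue=[G,C,D,F,H] q_used=0 → run G
t=24: queue=[G,C,D,F,H] q_used=1 → run G
t=25: queue=[G,C,D,F,H] q_used=2 → run G
t=26: queue=[C,D,F,H,G] q_used=0 → run C
t=27: queue=[D,F,H,G] q_used=0 → run D
t=28: queue=[F,H,G] q_used=0 → run F
t=29: queue=[F,H,G] q_used=1 → run F
t=30: queue=[F,H,G] q_used=2 → run F
t=31: queue=[H,G,F] q_used=0 → run H
t=32: queue=[G,F] q_used=0 → run G
t=33: queue=[G,F] q_used=1 → run G
t=34: queue=[F] q_used=0 → run F
t=35: (idle)
t=36: (idle)
t=37: (idle)
t=38: (idle)
t=39: (idle)
t=40: (idle)
t=41: (idle)
t=42: (idle)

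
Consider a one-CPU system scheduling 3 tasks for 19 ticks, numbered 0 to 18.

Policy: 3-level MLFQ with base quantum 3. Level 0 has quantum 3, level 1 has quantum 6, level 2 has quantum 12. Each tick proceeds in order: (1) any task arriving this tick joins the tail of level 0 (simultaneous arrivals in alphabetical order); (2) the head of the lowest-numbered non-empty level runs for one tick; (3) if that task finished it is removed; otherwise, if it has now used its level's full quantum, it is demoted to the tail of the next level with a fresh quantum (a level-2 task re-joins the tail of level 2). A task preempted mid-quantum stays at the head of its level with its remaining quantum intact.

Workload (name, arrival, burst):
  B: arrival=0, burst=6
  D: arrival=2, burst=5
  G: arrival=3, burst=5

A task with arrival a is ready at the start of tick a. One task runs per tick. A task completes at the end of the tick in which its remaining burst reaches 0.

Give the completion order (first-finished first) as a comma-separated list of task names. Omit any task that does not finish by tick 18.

completion order = B, D, G

t=0: L0/L1/L2 = B/-/- → run B
t=1: L0/L1/L2 = B/-/- → run B
t=2: L0/L1/L2 = BD/-/- → run B
t=3: L0/L1/L2 = DG/B/- → run D
t=4: L0/L1/L2 = DG/B/- → run D
t=5: L0/L1/L2 = DG/B/- → run D
t=6: L0/L1/L2 = G/BD/- → run G
t=7: L0/L1/L2 = G/BD/- → run G
t=8: L0/L1/L2 = G/BD/- → run G
t=9: L0/L1/L2 = -/BDG/- → run B
t=10: L0/L1/L2 = -/BDG/- → run B
t=11: L0/L1/L2 = -/BDG/- → run B
t=12: L0/L1/L2 = -/DG/- → run D
t=13: L0/L1/L2 = -/DG/- → run D
t=14: L0/L1/L2 = -/G/- → run G
t=15: L0/L1/L2 = -/G/- → run G
t=16: (idle)
t=17: (idle)
t=18: (idle)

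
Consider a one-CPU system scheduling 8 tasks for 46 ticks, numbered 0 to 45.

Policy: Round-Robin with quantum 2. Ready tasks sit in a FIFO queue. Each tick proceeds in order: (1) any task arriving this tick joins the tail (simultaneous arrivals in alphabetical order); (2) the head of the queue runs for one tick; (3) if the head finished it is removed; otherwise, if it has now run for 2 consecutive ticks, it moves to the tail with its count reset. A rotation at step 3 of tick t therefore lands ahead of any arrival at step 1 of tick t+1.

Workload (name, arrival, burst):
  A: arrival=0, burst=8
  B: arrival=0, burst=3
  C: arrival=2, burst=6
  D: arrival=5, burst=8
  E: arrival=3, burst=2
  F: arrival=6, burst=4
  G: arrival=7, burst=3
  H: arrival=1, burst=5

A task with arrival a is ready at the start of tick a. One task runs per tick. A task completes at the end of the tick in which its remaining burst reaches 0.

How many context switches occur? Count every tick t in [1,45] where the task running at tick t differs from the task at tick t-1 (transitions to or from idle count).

t=0: queue=[A,B] q_used=0 → run A
t=1: queue=[A,B,H] q_used=1 → run A
t=2: queue=[B,H,A,C] q_used=0 → run B
t=3: queue=[B,H,A,C,E] q_used=1 → run B
t=4: queue=[H,A,C,E,B] q_used=0 → run H
t=5: queue=[H,A,C,E,B,D] q_used=1 → run H
t=6: queue=[A,C,E,B,D,H,F] q_used=0 → run A
t=7: queue=[A,C,E,B,D,H,F,G] q_used=1 → run A
t=8: queue=[C,E,B,D,H,F,G,A] q_used=0 → run C
t=9: queue=[C,E,B,D,H,F,G,A] q_used=1 → run C
t=10: queue=[E,B,D,H,F,G,A,C] q_used=0 → run E
t=11: queue=[E,B,D,H,F,G,A,C] q_used=1 → run E
t=12: queue=[B,D,H,F,G,A,C] q_used=0 → run B
t=13: queue=[D,H,F,G,A,C] q_used=0 → run D
t=14: queue=[D,H,F,G,A,C] q_used=1 → run D
t=15: queue=[H,F,G,A,C,D] q_used=0 → run H
t=16: queue=[H,F,G,A,C,D] q_used=1 → run H
t=17: queue=[F,G,A,C,D,H] q_used=0 → run F
t=18: queue=[F,G,A,C,D,H] q_used=1 → run F
t=19: queue=[G,A,C,D,H,F] q_used=0 → run G
t=20: queue=[G,A,C,D,H,F] q_used=1 → run G
t=21: queue=[A,C,D,H,F,G] q_used=0 → run A
t=22: queue=[A,C,D,H,F,G] q_used=1 → run A
t=23: queue=[C,D,H,F,G,A] q_used=0 → run C
t=24: queue=[C,D,H,F,G,A] q_used=1 → run C
t=25: queue=[D,H,F,G,A,C] q_used=0 → run D
t=26: queue=[D,H,F,G,A,C] q_used=1 → run D
t=27: queue=[H,F,G,A,C,D] q_used=0 → run H
t=28: queue=[F,G,A,C,D] q_used=0 → run F
t=29: queue=[F,G,A,C,D] q_used=1 → run F
t=30: queue=[G,A,C,D] q_used=0 → run G
t=31: queue=[A,C,D] q_used=0 → run A
t=32: queue=[A,C,D] q_used=1 → run A
t=33: queue=[C,D] q_used=0 → run C
t=34: queue=[C,D] q_used=1 → run C
t=35: queue=[D] q_used=0 → run D
t=36: queue=[D] q_used=1 → run D
t=37: queue=[D] q_used=0 → run D
t=38: queue=[D] q_used=1 → run D
t=39: (idle)
t=40: (idle)
t=41: (idle)
t=42: (idle)
t=43: (idle)
t=44: (idle)
t=45: (idle)

context switches = 20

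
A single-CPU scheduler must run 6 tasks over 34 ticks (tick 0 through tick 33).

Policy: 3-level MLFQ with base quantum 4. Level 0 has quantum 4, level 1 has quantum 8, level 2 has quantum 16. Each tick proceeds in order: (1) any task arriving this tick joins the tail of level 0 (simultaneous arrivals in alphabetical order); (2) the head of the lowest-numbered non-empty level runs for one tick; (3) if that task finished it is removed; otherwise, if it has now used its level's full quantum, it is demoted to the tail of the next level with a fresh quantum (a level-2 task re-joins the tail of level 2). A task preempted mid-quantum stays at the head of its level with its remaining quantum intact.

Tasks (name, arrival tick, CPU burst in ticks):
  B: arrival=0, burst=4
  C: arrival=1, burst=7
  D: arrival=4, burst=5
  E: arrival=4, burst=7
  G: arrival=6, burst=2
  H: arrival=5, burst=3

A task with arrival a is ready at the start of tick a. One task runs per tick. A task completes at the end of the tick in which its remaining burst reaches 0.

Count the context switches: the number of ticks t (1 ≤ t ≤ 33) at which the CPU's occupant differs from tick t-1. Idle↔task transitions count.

t=0: L0/L1/L2 = B/-/- → run B
t=1: L0/L1/L2 = BC/-/- → run B
t=2: L0/L1/L2 = BC/-/- → run B
t=3: L0/L1/L2 = BC/-/- → run B
t=4: L0/L1/L2 = CDE/-/- → run C
t=5: L0/L1/L2 = CDEH/-/- → run C
t=6: L0/L1/L2 = CDEHG/-/- → run C
t=7: L0/L1/L2 = CDEHG/-/- → run C
t=8: L0/L1/L2 = DEHG/C/- → run D
t=9: L0/L1/L2 = DEHG/C/- → run D
t=10: L0/L1/L2 = DEHG/C/- → run D
t=11: L0/L1/L2 = DEHG/C/- → run D
t=12: L0/L1/L2 = EHG/CD/- → run E
t=13: L0/L1/L2 = EHG/CD/- → run E
t=14: L0/L1/L2 = EHG/CD/- → run E
t=15: L0/L1/L2 = EHG/CD/- → run E
t=16: L0/L1/L2 = HG/CDE/- → run H
t=17: L0/L1/L2 = HG/CDE/- → run H
t=18: L0/L1/L2 = HG/CDE/- → run H
t=19: L0/L1/L2 = G/CDE/- → run G
t=20: L0/L1/L2 = G/CDE/- → run G
t=21: L0/L1/L2 = -/CDE/- → run C
t=22: L0/L1/L2 = -/CDE/- → run C
t=23: L0/L1/L2 = -/CDE/- → run C
t=24: L0/L1/L2 = -/DE/- → run D
t=25: L0/L1/L2 = -/E/- → run E
t=26: L0/L1/L2 = -/E/- → run E
t=27: L0/L1/L2 = -/E/- → run E
t=28: (idle)
t=29: (idle)
t=30: (idle)
t=31: (idle)
t=32: (idle)
t=33: (idle)

context switches = 9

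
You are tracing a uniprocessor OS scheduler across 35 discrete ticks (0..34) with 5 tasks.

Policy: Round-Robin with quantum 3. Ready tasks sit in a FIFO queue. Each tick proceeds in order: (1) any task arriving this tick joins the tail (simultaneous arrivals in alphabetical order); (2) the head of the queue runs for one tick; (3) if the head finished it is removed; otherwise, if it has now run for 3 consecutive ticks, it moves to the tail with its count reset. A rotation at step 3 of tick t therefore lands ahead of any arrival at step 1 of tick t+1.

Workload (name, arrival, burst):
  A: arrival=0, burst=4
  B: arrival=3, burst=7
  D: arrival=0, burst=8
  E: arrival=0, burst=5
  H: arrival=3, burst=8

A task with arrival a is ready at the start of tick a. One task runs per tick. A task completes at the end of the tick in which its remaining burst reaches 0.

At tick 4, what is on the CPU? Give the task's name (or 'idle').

t=0: queue=[A,D,E] q_used=0 → run A
t=1: queue=[A,D,E] q_used=1 → run A
t=2: queue=[A,D,E] q_used=2 → run A
t=3: queue=[D,E,A,B,H] q_used=0 → run D
t=4: queue=[D,E,A,B,H] q_used=1 → run D
t=5: queue=[D,E,A,B,H] q_used=2 → run D
t=6: queue=[E,A,B,H,D] q_used=0 → run E
t=7: queue=[E,A,B,H,D] q_used=1 → run E
t=8: queue=[E,A,B,H,D] q_used=2 → run E
t=9: queue=[A,B,H,D,E] q_used=0 → run A
t=10: queue=[B,H,D,E] q_used=0 → run B
t=11: queue=[B,H,D,E] q_used=1 → run B
t=12: queue=[B,H,D,E] q_used=2 → run B
t=13: queue=[H,D,E,B] q_used=0 → run H
t=14: queue=[H,D,E,B] q_used=1 → run H
t=15: queue=[H,D,E,B] q_used=2 → run H
t=16: queue=[D,E,B,H] q_used=0 → run D
t=17: queue=[D,E,B,H] q_used=1 → run D
t=18: queue=[D,E,B,H] q_used=2 → run D
t=19: queue=[E,B,H,D] q_used=0 → run E
t=20: queue=[E,B,H,D] q_used=1 → run E
t=21: queue=[B,H,D] q_used=0 → run B
t=22: queue=[B,H,D] q_used=1 → run B
t=23: queue=[B,H,D] q_used=2 → run B
t=24: queue=[H,D,B] q_used=0 → run H
t=25: queue=[H,D,B] q_used=1 → run H
t=26: queue=[H,D,B] q_used=2 → run H
t=27: queue=[D,B,H] q_used=0 → run D
t=28: queue=[D,B,H] q_used=1 → run D
t=29: queue=[B,H] q_used=0 → run B
t=30: queue=[H] q_used=0 → run H
t=31: queue=[H] q_used=1 → run H
t=32: (idle)
t=33: (idle)
t=34: (idle)

running at tick 4 = D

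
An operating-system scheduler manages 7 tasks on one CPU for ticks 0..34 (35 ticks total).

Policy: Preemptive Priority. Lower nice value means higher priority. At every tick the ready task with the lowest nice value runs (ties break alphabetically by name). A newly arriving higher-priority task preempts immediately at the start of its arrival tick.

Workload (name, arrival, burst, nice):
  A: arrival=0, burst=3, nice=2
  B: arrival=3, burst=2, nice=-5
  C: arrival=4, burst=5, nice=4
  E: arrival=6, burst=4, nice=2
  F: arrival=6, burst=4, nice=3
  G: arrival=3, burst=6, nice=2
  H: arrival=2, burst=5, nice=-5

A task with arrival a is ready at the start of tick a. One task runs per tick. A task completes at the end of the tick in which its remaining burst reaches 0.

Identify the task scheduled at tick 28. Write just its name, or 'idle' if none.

running at tick 28 = C

t=0: ready={A} → run A
t=1: ready={A} → run A
t=2: ready={A,H} → run H
t=3: ready={A,B,G,H} → run B
t=4: ready={A,B,C,G,H} → run B
t=5: ready={A,C,G,H} → run H
t=6: ready={A,C,E,F,G,H} → run H
t=7: ready={A,C,E,F,G,H} → run H
t=8: ready={A,C,E,F,G,H} → run H
t=9: ready={A,C,E,F,G} → run A
t=10: ready={C,E,F,G} → run E
t=11: ready={C,E,F,G} → run E
t=12: ready={C,E,F,G} → run E
t=13: ready={C,E,F,G} → run E
t=14: ready={C,F,G} → run G
t=15: ready={C,F,G} → run G
t=16: ready={C,F,G} → run G
t=17: ready={C,F,G} → run G
t=18: ready={C,F,G} → run G
t=19: ready={C,F,G} → run G
t=20: ready={C,F} → run F
t=21: ready={C,F} → run F
t=22: ready={C,F} → run F
t=23: ready={C,F} → run F
t=24: ready={C} → run C
t=25: ready={C} → run C
t=26: ready={C} → run C
t=27: ready={C} → run C
t=28: ready={C} → run C
t=29: (idle)
t=30: (idle)
t=31: (idle)
t=32: (idle)
t=33: (idle)
t=34: (idle)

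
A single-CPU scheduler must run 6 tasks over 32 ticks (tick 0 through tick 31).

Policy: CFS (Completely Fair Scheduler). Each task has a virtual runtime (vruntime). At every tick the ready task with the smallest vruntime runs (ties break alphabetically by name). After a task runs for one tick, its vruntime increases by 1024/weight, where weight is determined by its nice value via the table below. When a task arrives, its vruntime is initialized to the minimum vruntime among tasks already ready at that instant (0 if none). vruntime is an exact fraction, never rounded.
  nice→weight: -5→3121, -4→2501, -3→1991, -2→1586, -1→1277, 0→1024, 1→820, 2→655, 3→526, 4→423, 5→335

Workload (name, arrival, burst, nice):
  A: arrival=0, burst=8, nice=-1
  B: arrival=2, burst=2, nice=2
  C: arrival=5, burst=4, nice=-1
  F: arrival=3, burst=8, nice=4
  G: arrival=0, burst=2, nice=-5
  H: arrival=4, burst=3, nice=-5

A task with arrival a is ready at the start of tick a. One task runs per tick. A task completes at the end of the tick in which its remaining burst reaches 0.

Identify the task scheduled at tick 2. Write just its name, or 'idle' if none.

t=0: vr[A=0 G=0] → run A
t=1: vr[A=1024/1277 G=0] → run G
t=2: vr[A=1024/1277 B=1024/3121 G=1024/3121] → run B
t=3: vr[A=1024/1277 B=3866624/2044255 F=1024/3121 G=1024/3121] → run F
t=4: vr[A=1024/1277 B=3866624/2044255 F=3629056/1320183 G=1024/3121 H=1024/3121] → run G
t=5: vr[A=1024/1277 B=3866624/2044255 C=1024/3121 F=3629056/1320183 H=1024/3121] → run C
t=6: vr[A=1024/1277 B=3866624/2044255 C=4503552/3985517 F=3629056/1320183 H=1024/3121] → run H
t=7: vr[A=1024/1277 B=3866624/2044255 C=4503552/3985517 F=3629056/1320183 H=2048/3121] → run H
t=8: vr[A=1024/1277 B=3866624/2044255 C=4503552/3985517 F=3629056/1320183 H=3072/3121] → run A
t=9: vr[A=2048/1277 B=3866624/2044255 C=4503552/3985517 F=3629056/1320183 H=3072/3121] → run H
t=10: vr[A=2048/1277 B=3866624/2044255 C=4503552/3985517 F=3629056/1320183] → run C
t=11: vr[A=2048/1277 B=3866624/2044255 C=7699456/3985517 F=3629056/1320183] → run A
t=12: vr[A=3072/1277 B=3866624/2044255 C=7699456/3985517 F=3629056/1320183] → run B
t=13: vr[A=3072/1277 C=7699456/3985517 F=3629056/1320183] → run C
t=14: vr[A=3072/1277 C=10895360/3985517 F=3629056/1320183] → run A
t=15: vr[A=4096/1277 C=10895360/3985517 F=3629056/1320183] → run C
t=16: vr[A=4096/1277 F=3629056/1320183] → run F
t=17: vr[A=4096/1277 F=6824960/1320183] → run A
t=18: vr[A=5120/1277 F=6824960/1320183] → run A
t=19: vr[A=6144/1277 F=6824960/1320183] → run A
t=20: vr[A=7168/1277 F=6824960/1320183] → run F
t=21: vr[A=7168/1277 F=3340288/440061] → run A
t=22: vr[F=3340288/440061] → run F
t=23: vr[F=13216768/1320183] → run F
t=24: vr[F=16412672/1320183] → run F
t=25: vr[F=6536192/440061] → run F
t=26: vr[F=22804480/1320183] → run F
t=27: (idle)
t=28: (idle)
t=29: (idle)
t=30: (idle)
t=31: (idle)

running at tick 2 = B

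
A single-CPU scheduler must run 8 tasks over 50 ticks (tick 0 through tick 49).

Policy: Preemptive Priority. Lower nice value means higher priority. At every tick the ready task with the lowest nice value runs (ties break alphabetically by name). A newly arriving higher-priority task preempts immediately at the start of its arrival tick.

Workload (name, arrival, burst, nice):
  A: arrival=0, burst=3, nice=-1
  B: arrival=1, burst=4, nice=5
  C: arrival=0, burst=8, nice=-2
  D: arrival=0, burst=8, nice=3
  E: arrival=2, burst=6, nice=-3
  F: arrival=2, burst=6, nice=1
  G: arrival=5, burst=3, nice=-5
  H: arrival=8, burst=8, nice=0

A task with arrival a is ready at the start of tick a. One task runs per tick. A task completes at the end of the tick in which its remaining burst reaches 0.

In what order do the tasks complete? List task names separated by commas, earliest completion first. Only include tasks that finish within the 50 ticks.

completion order = G, E, C, A, H, F, D, B

t=0: ready={A,C,D} → run C
t=1: ready={A,B,C,D} → run C
t=2: ready={A,B,C,D,E,F} → run E
t=3: ready={A,B,C,D,E,F} → run E
t=4: ready={A,B,C,D,E,F} → run E
t=5: ready={A,B,C,D,E,F,G} → run G
t=6: ready={A,B,C,D,E,F,G} → run G
t=7: ready={A,B,C,D,E,F,G} → run G
t=8: ready={A,B,C,D,E,F,H} → run E
t=9: ready={A,B,C,D,E,F,H} → run E
t=10: ready={A,B,C,D,E,F,H} → run E
t=11: ready={A,B,C,D,F,H} → run C
t=12: ready={A,B,C,D,F,H} → run C
t=13: ready={A,B,C,D,F,H} → run C
t=14: ready={A,B,C,D,F,H} → run C
t=15: ready={A,B,C,D,F,H} → run C
t=16: ready={A,B,C,D,F,H} → run C
t=17: ready={A,B,D,F,H} → run A
t=18: ready={A,B,D,F,H} → run A
t=19: ready={A,B,D,F,H} → run A
t=20: ready={B,D,F,H} → run H
t=21: ready={B,D,F,H} → run H
t=22: ready={B,D,F,H} → run H
t=23: ready={B,D,F,H} → run H
t=24: ready={B,D,F,H} → run H
t=25: ready={B,D,F,H} → run H
t=26: ready={B,D,F,H} → run H
t=27: ready={B,D,F,H} → run H
t=28: ready={B,D,F} → run F
t=29: ready={B,D,F} → run F
t=30: ready={B,D,F} → run F
t=31: ready={B,D,F} → run F
t=32: ready={B,D,F} → run F
t=33: ready={B,D,F} → run F
t=34: ready={B,D} → run D
t=35: ready={B,D} → run D
t=36: ready={B,D} → run D
t=37: ready={B,D} → run D
t=38: ready={B,D} → run D
t=39: ready={B,D} → run D
t=40: ready={B,D} → run D
t=41: ready={B,D} → run D
t=42: ready={B} → run B
t=43: ready={B} → run B
t=44: ready={B} → run B
t=45: ready={B} → run B
t=46: (idle)
t=47: (idle)
t=48: (idle)
t=49: (idle)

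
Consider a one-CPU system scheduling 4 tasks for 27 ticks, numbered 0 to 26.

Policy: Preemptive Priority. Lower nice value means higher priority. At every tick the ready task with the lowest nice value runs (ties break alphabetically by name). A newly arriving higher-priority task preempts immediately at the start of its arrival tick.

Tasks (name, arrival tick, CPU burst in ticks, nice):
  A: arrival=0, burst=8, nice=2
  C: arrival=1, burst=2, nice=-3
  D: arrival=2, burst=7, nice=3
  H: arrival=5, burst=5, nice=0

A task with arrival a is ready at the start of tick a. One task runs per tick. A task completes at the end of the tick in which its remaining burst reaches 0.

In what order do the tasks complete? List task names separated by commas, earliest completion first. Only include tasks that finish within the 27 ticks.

t=0: ready={A} → run A
t=1: ready={A,C} → run C
t=2: ready={A,C,D} → run C
t=3: ready={A,D} → run A
t=4: ready={A,D} → run A
t=5: ready={A,D,H} → run H
t=6: ready={A,D,H} → run H
t=7: ready={A,D,H} → run H
t=8: ready={A,D,H} → run H
t=9: ready={A,D,H} → run H
t=10: ready={A,D} → run A
t=11: ready={A,D} → run A
t=12: ready={A,D} → run A
t=13: ready={A,D} → run A
t=14: ready={A,D} → run A
t=15: ready={D} → run D
t=16: ready={D} → run D
t=17: ready={D} → run D
t=18: ready={D} → run D
t=19: ready={D} → run D
t=20: ready={D} → run D
t=21: ready={D} → run D
t=22: (idle)
t=23: (idle)
t=24: (idle)
t=25: (idle)
t=26: (idle)

completion order = C, H, A, D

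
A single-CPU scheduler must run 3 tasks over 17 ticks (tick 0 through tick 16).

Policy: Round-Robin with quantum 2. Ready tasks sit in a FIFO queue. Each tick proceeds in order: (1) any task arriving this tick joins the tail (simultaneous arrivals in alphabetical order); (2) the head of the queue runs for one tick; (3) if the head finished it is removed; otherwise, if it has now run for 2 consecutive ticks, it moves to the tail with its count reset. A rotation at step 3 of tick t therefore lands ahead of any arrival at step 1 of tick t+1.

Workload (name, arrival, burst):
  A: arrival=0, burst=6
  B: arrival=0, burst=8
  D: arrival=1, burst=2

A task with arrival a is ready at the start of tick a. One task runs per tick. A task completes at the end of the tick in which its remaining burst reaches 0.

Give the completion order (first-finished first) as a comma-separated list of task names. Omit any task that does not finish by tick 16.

completion order = D, A, B

t=0: queue=[A,B] q_used=0 → run A
t=1: queue=[A,B,D] q_used=1 → run A
t=2: queue=[B,D,A] q_used=0 → run B
t=3: queue=[B,D,A] q_used=1 → run B
t=4: queue=[D,A,B] q_used=0 → run D
t=5: queue=[D,A,B] q_used=1 → run D
t=6: queue=[A,B] q_used=0 → run A
t=7: queue=[A,B] q_used=1 → run A
t=8: queue=[B,A] q_used=0 → run B
t=9: queue=[B,A] q_used=1 → run B
t=10: queue=[A,B] q_used=0 → run A
t=11: queue=[A,B] q_used=1 → run A
t=12: queue=[B] q_used=0 → run B
t=13: queue=[B] q_used=1 → run B
t=14: queue=[B] q_used=0 → run B
t=15: queue=[B] q_used=1 → run B
t=16: (idle)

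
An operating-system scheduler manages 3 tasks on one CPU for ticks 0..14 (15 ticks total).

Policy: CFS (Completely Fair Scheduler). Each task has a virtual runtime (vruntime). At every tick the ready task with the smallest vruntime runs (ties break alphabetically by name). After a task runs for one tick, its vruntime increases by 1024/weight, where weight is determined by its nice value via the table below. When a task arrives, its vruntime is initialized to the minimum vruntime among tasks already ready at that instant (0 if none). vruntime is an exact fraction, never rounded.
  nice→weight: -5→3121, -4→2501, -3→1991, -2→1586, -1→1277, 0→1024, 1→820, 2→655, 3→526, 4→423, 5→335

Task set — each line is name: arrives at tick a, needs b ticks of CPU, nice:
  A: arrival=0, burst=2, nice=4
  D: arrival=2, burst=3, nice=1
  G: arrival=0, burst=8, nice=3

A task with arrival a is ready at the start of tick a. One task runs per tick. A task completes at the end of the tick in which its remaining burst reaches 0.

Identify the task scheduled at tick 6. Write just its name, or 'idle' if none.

t=0: vr[A=0 G=0] → run A
t=1: vr[A=1024/423 G=0] → run G
t=2: vr[A=1024/423 D=512/263 G=512/263] → run D
t=3: vr[A=1024/423 D=172288/53915 G=512/263] → run G
t=4: vr[A=1024/423 D=172288/53915 G=1024/263] → run A
t=5: vr[D=172288/53915 G=1024/263] → run D
t=6: vr[D=239616/53915 G=1024/263] → run G
t=7: vr[D=239616/53915 G=1536/263] → run D
t=8: vr[G=1536/263] → run G
t=9: vr[G=2048/263] → run G
t=10: vr[G=2560/263] → run G
t=11: vr[G=3072/263] → run G
t=12: vr[G=3584/263] → run G
t=13: (idle)
t=14: (idle)

running at tick 6 = G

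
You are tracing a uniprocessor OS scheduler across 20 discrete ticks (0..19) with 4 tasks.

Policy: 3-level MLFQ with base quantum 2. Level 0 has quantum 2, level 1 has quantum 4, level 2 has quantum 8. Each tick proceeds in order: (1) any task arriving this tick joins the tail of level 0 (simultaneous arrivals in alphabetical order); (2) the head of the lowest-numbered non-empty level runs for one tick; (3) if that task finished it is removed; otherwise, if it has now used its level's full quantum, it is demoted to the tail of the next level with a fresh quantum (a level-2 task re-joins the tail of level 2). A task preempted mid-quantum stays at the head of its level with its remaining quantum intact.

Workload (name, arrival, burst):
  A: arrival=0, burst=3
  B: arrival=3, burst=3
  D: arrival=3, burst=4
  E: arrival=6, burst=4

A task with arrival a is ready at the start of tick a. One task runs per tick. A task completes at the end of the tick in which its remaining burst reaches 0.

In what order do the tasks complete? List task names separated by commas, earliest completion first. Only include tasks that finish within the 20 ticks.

t=0: L0/L1/L2 = A/-/- → run A
t=1: L0/L1/L2 = A/-/- → run A
t=2: L0/L1/L2 = -/A/- → run A
t=3: L0/L1/L2 = BD/-/- → run B
t=4: L0/L1/L2 = BD/-/- → run B
t=5: L0/L1/L2 = D/B/- → run D
t=6: L0/L1/L2 = DE/B/- → run D
t=7: L0/L1/L2 = E/BD/- → run E
t=8: L0/L1/L2 = E/BD/- → run E
t=9: L0/L1/L2 = -/BDE/- → run B
t=10: L0/L1/L2 = -/DE/- → run D
t=11: L0/L1/L2 = -/DE/- → run D
t=12: L0/L1/L2 = -/E/- → run E
t=13: L0/L1/L2 = -/E/- → run E
t=14: (idle)
t=15: (idle)
t=16: (idle)
t=17: (idle)
t=18: (idle)
t=19: (idle)

completion order = A, B, D, E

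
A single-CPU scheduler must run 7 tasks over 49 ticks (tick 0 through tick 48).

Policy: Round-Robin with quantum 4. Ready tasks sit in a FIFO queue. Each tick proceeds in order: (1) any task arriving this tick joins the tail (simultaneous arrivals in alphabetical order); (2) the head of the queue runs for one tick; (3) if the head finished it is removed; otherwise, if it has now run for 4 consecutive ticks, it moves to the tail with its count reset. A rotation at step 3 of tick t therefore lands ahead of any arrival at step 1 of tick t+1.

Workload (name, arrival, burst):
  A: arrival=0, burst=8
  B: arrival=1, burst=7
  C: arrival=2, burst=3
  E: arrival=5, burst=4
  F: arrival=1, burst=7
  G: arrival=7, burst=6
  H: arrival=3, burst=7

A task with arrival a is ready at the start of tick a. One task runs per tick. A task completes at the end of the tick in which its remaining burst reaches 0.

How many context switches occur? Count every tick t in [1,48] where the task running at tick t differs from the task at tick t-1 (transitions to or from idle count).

t=0: queue=[A] q_used=0 → run A
t=1: queue=[A,B,F] q_used=1 → run A
t=2: queue=[A,B,F,C] q_used=2 → run A
t=3: queue=[A,B,F,C,H] q_used=3 → run A
t=4: queue=[B,F,C,H,A] q_used=0 → run B
t=5: queue=[B,F,C,H,A,E] q_used=1 → run B
t=6: queue=[B,F,C,H,A,E] q_used=2 → run B
t=7: queue=[B,F,C,H,A,E,G] q_used=3 → run B
t=8: queue=[F,C,H,A,E,G,B] q_used=0 → run F
t=9: queue=[F,C,H,A,E,G,B] q_used=1 → run F
t=10: queue=[F,C,H,A,E,G,B] q_used=2 → run F
t=11: queue=[F,C,H,A,E,G,B] q_used=3 → run F
t=12: queue=[C,H,A,E,G,B,F] q_used=0 → run C
t=13: queue=[C,H,A,E,G,B,F] q_used=1 → run C
t=14: queue=[C,H,A,E,G,B,F] q_used=2 → run C
t=15: queue=[H,A,E,G,B,F] q_used=0 → run H
t=16: queue=[H,A,E,G,B,F] q_used=1 → run H
t=17: queue=[H,A,E,G,B,F] q_used=2 → run H
t=18: queue=[H,A,E,G,B,F] q_used=3 → run H
t=19: queue=[A,E,G,B,F,H] q_used=0 → run A
t=20: queue=[A,E,G,B,F,H] q_used=1 → run A
t=21: queue=[A,E,G,B,F,H] q_used=2 → run A
t=22: queue=[A,E,G,B,F,H] q_used=3 → run A
t=23: queue=[E,G,B,F,H] q_used=0 → run E
t=24: queue=[E,G,B,F,H] q_used=1 → run E
t=25: queue=[E,G,B,F,H] q_used=2 → run E
t=26: queue=[E,G,B,F,H] q_used=3 → run E
t=27: queue=[G,B,F,H] q_used=0 → run G
t=28: queue=[G,B,F,H] q_used=1 → run G
t=29: queue=[G,B,F,H] q_used=2 → run G
t=30: queue=[G,B,F,H] q_used=3 → run G
t=31: queue=[B,F,H,G] q_used=0 → run B
t=32: queue=[B,F,H,G] q_used=1 → run B
t=33: queue=[B,F,H,G] q_used=2 → run B
t=34: queue=[F,H,G] q_used=0 → run F
t=35: queue=[F,H,G] q_used=1 → run F
t=36: queue=[F,H,G] q_used=2 → run F
t=37: queue=[H,G] q_used=0 → run H
t=38: queue=[H,G] q_used=1 → run H
t=39: queue=[H,G] q_used=2 → run H
t=40: queue=[G] q_used=0 → run G
t=41: queue=[G] q_used=1 → run G
t=42: (idle)
t=43: (idle)
t=44: (idle)
t=45: (idle)
t=46: (idle)
t=47: (idle)
t=48: (idle)

context switches = 12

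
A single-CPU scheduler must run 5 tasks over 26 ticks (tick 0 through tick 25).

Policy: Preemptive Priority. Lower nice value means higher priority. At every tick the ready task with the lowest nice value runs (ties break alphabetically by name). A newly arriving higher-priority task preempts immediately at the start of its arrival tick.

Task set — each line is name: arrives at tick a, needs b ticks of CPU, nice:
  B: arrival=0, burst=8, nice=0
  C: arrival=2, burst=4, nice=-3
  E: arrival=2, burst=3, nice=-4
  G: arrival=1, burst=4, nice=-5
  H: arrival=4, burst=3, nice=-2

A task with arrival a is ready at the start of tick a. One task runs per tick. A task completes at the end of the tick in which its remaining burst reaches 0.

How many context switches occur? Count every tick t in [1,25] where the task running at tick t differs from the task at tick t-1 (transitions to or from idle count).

t=0: ready={B} → run B
t=1: ready={B,G} → run G
t=2: ready={B,C,E,G} → run G
t=3: ready={B,C,E,G} → run G
t=4: ready={B,C,E,G,H} → run G
t=5: ready={B,C,E,H} → run E
t=6: ready={B,C,E,H} → run E
t=7: ready={B,C,E,H} → run E
t=8: ready={B,C,H} → run C
t=9: ready={B,C,H} → run C
t=10: ready={B,C,H} → run C
t=11: ready={B,C,H} → run C
t=12: ready={B,H} → run H
t=13: ready={B,H} → run H
t=14: ready={B,H} → run H
t=15: ready={B} → run B
t=16: ready={B} → run B
t=17: ready={B} → run B
t=18: ready={B} → run B
t=19: ready={B} → run B
t=20: ready={B} → run B
t=21: ready={B} → run B
t=22: (idle)
t=23: (idle)
t=24: (idle)
t=25: (idle)

context switches = 6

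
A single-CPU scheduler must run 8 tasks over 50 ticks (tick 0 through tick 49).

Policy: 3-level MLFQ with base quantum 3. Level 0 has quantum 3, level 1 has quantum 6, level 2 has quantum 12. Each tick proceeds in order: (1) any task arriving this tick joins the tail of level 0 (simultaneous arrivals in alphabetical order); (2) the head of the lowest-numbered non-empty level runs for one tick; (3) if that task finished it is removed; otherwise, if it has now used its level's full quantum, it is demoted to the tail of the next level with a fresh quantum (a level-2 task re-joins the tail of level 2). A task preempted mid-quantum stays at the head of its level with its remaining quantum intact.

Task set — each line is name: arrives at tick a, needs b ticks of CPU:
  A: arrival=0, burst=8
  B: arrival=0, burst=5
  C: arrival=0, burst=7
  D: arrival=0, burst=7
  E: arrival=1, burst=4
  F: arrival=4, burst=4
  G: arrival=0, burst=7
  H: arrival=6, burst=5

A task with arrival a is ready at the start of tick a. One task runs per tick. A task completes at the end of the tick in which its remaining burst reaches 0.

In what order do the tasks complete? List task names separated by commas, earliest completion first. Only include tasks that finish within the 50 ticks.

completion order = A, B, C, D, G, E, F, H

t=0: L0/L1/L2 = ABCDG/-/- → run A
t=1: L0/L1/L2 = ABCDGE/-/- → run A
t=2: L0/L1/L2 = ABCDGE/-/- → run A
t=3: L0/L1/L2 = BCDGE/A/- → run B
t=4: L0/L1/L2 = BCDGEF/A/- → run B
t=5: L0/L1/L2 = BCDGEF/A/- → run B
t=6: L0/L1/L2 = CDGEFH/AB/- → run C
t=7: L0/L1/L2 = CDGEFH/AB/- → run C
t=8: L0/L1/L2 = CDGEFH/AB/- → run C
t=9: L0/L1/L2 = DGEFH/ABC/- → run D
t=10: L0/L1/L2 = DGEFH/ABC/- → run D
t=11: L0/L1/L2 = DGEFH/ABC/- → run D
t=12: L0/L1/L2 = GEFH/ABCD/- → run G
t=13: L0/L1/L2 = GEFH/ABCD/- → run G
t=14: L0/L1/L2 = GEFH/ABCD/- → run G
t=15: L0/L1/L2 = EFH/ABCDG/- → run E
t=16: L0/L1/L2 = EFH/ABCDG/- → run E
t=17: L0/L1/L2 = EFH/ABCDG/- → run E
t=18: L0/L1/L2 = FH/ABCDGE/- → run F
t=19: L0/L1/L2 = FH/ABCDGE/- → run F
t=20: L0/L1/L2 = FH/ABCDGE/- → run F
t=21: L0/L1/L2 = H/ABCDGEF/- → run H
t=22: L0/L1/L2 = H/ABCDGEF/- → run H
t=23: L0/L1/L2 = H/ABCDGEF/- → run H
t=24: L0/L1/L2 = -/ABCDGEFH/- → run A
t=25: L0/L1/L2 = -/ABCDGEFH/- → run A
t=26: L0/L1/L2 = -/ABCDGEFH/- → run A
t=27: L0/L1/L2 = -/ABCDGEFH/- → run A
t=28: L0/L1/L2 = -/ABCDGEFH/- → run A
t=29: L0/L1/L2 = -/BCDGEFH/- → run B
t=30: L0/L1/L2 = -/BCDGEFH/- → run B
t=31: L0/L1/L2 = -/CDGEFH/- → run C
t=32: L0/L1/L2 = -/CDGEFH/- → run C
t=33: L0/L1/L2 = -/CDGEFH/- → run C
t=34: L0/L1/L2 = -/CDGEFH/- → run C
t=35: L0/L1/L2 = -/DGEFH/- → run D
t=36: L0/L1/L2 = -/DGEFH/- → run D
t=37: L0/L1/L2 = -/DGEFH/- → run D
t=38: L0/L1/L2 = -/DGEFH/- → run D
t=39: L0/L1/L2 = -/GEFH/- → run G
t=40: L0/L1/L2 = -/GEFH/- → run G
t=41: L0/L1/L2 = -/GEFH/- → run G
t=42: L0/L1/L2 = -/GEFH/- → run G
t=43: L0/L1/L2 = -/EFH/- → run E
t=44: L0/L1/L2 = -/FH/- → run F
t=45: L0/L1/L2 = -/H/- → run H
t=46: L0/L1/L2 = -/H/- → run H
t=47: (idle)
t=48: (idle)
t=49: (idle)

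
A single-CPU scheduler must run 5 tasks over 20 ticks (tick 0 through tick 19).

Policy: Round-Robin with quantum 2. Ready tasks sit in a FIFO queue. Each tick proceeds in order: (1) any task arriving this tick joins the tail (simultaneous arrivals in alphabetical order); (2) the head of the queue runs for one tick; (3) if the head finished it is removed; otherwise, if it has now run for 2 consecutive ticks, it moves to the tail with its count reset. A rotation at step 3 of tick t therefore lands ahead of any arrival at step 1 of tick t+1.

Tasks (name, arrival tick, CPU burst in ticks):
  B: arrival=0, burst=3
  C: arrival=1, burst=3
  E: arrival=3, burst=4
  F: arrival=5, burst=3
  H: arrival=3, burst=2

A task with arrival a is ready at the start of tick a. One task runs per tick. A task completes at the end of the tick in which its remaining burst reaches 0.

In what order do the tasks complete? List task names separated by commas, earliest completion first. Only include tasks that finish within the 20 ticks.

completion order = B, H, C, E, F

t=0: queue=[B] q_used=0 → run B
t=1: queue=[B,C] q_used=1 → run B
t=2: queue=[C,B] q_used=0 → run C
t=3: queue=[C,B,E,H] q_used=1 → run C
t=4: queue=[B,E,H,C] q_used=0 → run B
t=5: queue=[E,H,C,F] q_used=0 → run E
t=6: queue=[E,H,C,F] q_used=1 → run E
t=7: queue=[H,C,F,E] q_used=0 → run H
t=8: queue=[H,C,F,E] q_used=1 → run H
t=9: queue=[C,F,E] q_used=0 → run C
t=10: queue=[F,E] q_used=0 → run F
t=11: queue=[F,E] q_used=1 → run F
t=12: queue=[E,F] q_used=0 → run E
t=13: queue=[E,F] q_used=1 → run E
t=14: queue=[F] q_used=0 → run F
t=15: (idle)
t=16: (idle)
t=17: (idle)
t=18: (idle)
t=19: (idle)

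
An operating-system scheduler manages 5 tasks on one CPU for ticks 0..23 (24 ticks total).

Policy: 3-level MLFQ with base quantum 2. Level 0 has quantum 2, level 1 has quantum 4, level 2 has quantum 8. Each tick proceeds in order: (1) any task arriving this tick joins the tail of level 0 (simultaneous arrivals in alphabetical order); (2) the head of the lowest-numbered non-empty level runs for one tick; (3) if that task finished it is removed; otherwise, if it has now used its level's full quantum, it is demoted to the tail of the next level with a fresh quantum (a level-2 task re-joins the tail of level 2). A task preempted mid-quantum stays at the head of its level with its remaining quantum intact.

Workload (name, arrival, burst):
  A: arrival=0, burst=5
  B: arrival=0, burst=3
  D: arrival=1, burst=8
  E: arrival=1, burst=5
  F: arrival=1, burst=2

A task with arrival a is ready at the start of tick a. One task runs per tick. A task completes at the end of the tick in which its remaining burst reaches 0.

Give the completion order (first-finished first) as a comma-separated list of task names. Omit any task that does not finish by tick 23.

t=0: L0/L1/L2 = AB/-/- → run A
t=1: L0/L1/L2 = ABDEF/-/- → run A
t=2: L0/L1/L2 = BDEF/A/- → run B
t=3: L0/L1/L2 = BDEF/A/- → run B
t=4: L0/L1/L2 = DEF/AB/- → run D
t=5: L0/L1/L2 = DEF/AB/- → run D
t=6: L0/L1/L2 = EF/ABD/- → run E
t=7: L0/L1/L2 = EF/ABD/- → run E
t=8: L0/L1/L2 = F/ABDE/- → run F
t=9: L0/L1/L2 = F/ABDE/- → run F
t=10: L0/L1/L2 = -/ABDE/- → run A
t=11: L0/L1/L2 = -/ABDE/- → run A
t=12: L0/L1/L2 = -/ABDE/- → run A
t=13: L0/L1/L2 = -/BDE/- → run B
t=14: L0/L1/L2 = -/DE/- → run D
t=15: L0/L1/L2 = -/DE/- → run D
t=16: L0/L1/L2 = -/DE/- → run D
t=17: L0/L1/L2 = -/DE/- → run D
t=18: L0/L1/L2 = -/E/D → run E
t=19: L0/L1/L2 = -/E/D → run E
t=20: L0/L1/L2 = -/E/D → run E
t=21: L0/L1/L2 = -/-/D → run D
t=22: L0/L1/L2 = -/-/D → run D
t=23: (idle)

completion order = F, A, B, E, D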